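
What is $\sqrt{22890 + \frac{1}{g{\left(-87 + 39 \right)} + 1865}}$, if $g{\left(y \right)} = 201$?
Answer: $\frac{\sqrt{97702670906}}{2066} \approx 151.29$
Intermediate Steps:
$\sqrt{22890 + \frac{1}{g{\left(-87 + 39 \right)} + 1865}} = \sqrt{22890 + \frac{1}{201 + 1865}} = \sqrt{22890 + \frac{1}{2066}} = \sqrt{\frac{47290741}{2066}} = \frac{\sqrt{97702670906}}{2066}$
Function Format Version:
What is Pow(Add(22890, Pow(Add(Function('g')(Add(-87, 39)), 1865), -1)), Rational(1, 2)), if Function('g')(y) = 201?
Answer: Mul(Rational(1, 2066), Pow(97702670906, Rational(1, 2))) ≈ 151.29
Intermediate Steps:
Pow(Add(22890, Pow(Add(Function('g')(Add(-87, 39)), 1865), -1)), Rational(1, 2)) = Pow(Add(22890, Pow(Add(201, 1865), -1)), Rational(1, 2)) = Pow(Add(22890, Pow(2066, -1)), Rational(1, 2)) = Pow(Add(22890, Rational(1, 2066)), Rational(1, 2)) = Pow(Rational(47290741, 2066), Rational(1, 2)) = Mul(Rational(1, 2066), Pow(97702670906, Rational(1, 2)))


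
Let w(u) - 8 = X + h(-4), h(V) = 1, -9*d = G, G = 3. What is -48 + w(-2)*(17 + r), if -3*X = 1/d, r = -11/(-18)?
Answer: 1153/9 ≈ 128.11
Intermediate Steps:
d = -⅓ (d = -⅑*3 = -⅓ ≈ -0.33333)
r = 11/18 (r = -11*(-1/18) = 11/18 ≈ 0.61111)
X = 1 (X = -1/(3*(-⅓)) = -⅓*(-3) = 1)
w(u) = 10 (w(u) = 8 + (1 + 1) = 8 + 2 = 10)
-48 + w(-2)*(17 + r) = -48 + 10*(17 + 11/18) = -48 + 10*(317/18) = -48 + 1585/9 = 1153/9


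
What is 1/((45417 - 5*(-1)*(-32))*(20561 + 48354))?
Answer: 1/3118886155 ≈ 3.2063e-10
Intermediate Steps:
1/((45417 - 5*(-1)*(-32))*(20561 + 48354)) = 1/((45417 + 5*(-32))*68915) = 1/((45417 - 160)*68915) = 1/(45257*68915) = 1/3118886155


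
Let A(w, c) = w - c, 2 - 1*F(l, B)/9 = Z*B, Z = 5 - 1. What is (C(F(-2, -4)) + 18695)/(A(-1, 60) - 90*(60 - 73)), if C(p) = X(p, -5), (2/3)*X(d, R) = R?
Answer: 37375/2218 ≈ 16.851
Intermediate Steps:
Z = 4
X(d, R) = 3*R/2
F(l, B) = 18 - 36*B
C(p) = -15/2 (C(p) = (3/2)*(-5) = -15/2)
(C(F(-2, -4)) + 18695)/(A(-1, 60) - 90*(60 - 73)) = (-15/2 + 18695)/((-1 - 1*60) - 90*(60 - 73)) = 37375/(2*((-1 - 60) - 90*(-13))) = 37375/(2*(-61 + 1170)) = (37375/2)/1109 = (37375/2)*(1/1109) = 37375/2218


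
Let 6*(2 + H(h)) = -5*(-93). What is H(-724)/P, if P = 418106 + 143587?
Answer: 151/1123386 ≈ 0.00013441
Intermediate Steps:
H(h) = 151/2 (H(h) = -2 + (-5*(-93))/6 = -2 + (⅙)*465 = -2 + 155/2 = 151/2)
P = 561693
H(-724)/P = (151/2)/561693 = (151/2)*(1/561693) = 151/1123386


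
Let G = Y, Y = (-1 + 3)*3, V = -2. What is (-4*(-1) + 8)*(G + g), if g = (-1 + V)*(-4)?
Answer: 216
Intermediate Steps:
Y = 6 (Y = 2*3 = 6)
G = 6
g = 12 (g = (-1 - 2)*(-4) = -3*(-4) = 12)
(-4*(-1) + 8)*(G + g) = (-4*(-1) + 8)*(6 + 12) = (4 + 8)*18 = 12*18 = 216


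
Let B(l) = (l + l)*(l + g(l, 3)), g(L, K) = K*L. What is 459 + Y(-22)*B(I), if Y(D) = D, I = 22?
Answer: -84725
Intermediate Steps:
B(l) = 8*l**2 (B(l) = (l + l)*(l + 3*l) = (2*l)*(4*l) = 8*l**2)
459 + Y(-22)*B(I) = 459 - 176*22**2 = 459 - 176*484 = 459 - 22*3872 = 459 - 85184 = -84725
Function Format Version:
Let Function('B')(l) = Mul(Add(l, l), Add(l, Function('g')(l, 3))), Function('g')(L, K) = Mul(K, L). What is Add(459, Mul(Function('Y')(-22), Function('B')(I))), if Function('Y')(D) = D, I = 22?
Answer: -84725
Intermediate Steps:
Function('B')(l) = Mul(8, Pow(l, 2)) (Function('B')(l) = Mul(Add(l, l), Add(l, Mul(3, l))) = Mul(Mul(2, l), Mul(4, l)) = Mul(8, Pow(l, 2)))
Add(459, Mul(Function('Y')(-22), Function('B')(I))) = Add(459, Mul(-22, Mul(8, Pow(22, 2)))) = Add(459, Mul(-22, Mul(8, 484))) = Add(459, Mul(-22, 3872)) = Add(459, -85184) = -84725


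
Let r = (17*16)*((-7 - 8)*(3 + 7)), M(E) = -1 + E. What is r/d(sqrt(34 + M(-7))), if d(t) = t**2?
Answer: -20400/13 ≈ -1569.2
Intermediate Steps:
r = -40800 (r = 272*(-15*10) = 272*(-150) = -40800)
r/d(sqrt(34 + M(-7))) = -40800/(34 + (-1 - 7)) = -40800/(34 - 8) = -40800/((sqrt(26))**2) = -40800/26 = -40800*1/26 = -20400/13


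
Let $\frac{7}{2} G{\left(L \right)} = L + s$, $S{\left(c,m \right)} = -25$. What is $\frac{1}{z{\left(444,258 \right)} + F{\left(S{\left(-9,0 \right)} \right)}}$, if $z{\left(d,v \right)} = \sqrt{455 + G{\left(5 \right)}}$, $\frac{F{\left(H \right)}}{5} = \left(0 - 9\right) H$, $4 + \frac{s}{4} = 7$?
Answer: $\frac{2625}{2952052} - \frac{\sqrt{22533}}{8856156} \approx 0.00087226$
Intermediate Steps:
$s = 12$ ($s = -16 + 4 \cdot 7 = -16 + 28 = 12$)
$G{\left(L \right)} = \frac{24}{7} + \frac{2 L}{7}$ ($G{\left(L \right)} = \frac{2 \left(L + 12\right)}{7} = \frac{2 \left(12 + L\right)}{7} = \frac{24}{7} + \frac{2 L}{7}$)
$F{\left(H \right)} = - 45 H$ ($F{\left(H \right)} = 5 \left(0 - 9\right) H = 5 \left(- 9 H\right) = - 45 H$)
$z{\left(d,v \right)} = \frac{\sqrt{22533}}{7}$ ($z{\left(d,v \right)} = \sqrt{455 + \left(\frac{24}{7} + \frac{2}{7} \cdot 5\right)} = \sqrt{455 + \left(\frac{24}{7} + \frac{10}{7}\right)} = \sqrt{455 + \frac{34}{7}} = \sqrt{\frac{3219}{7}} = \frac{\sqrt{22533}}{7}$)
$\frac{1}{z{\left(444,258 \right)} + F{\left(S{\left(-9,0 \right)} \right)}} = \frac{1}{\frac{\sqrt{22533}}{7} - -1125} = \frac{1}{\frac{\sqrt{22533}}{7} + 1125} = \frac{1}{1125 + \frac{\sqrt{22533}}{7}}$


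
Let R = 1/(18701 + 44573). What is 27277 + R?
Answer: 1725924899/63274 ≈ 27277.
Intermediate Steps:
R = 1/63274 ≈ 1.5804e-5
27277 + R = 27277 + 1/63274 = 1725924899/63274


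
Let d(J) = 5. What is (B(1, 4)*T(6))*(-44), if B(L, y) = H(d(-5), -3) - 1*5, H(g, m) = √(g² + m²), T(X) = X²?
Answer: 7920 - 1584*√34 ≈ -1316.2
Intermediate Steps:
B(L, y) = -5 + √34 (B(L, y) = √(5² + (-3)²) - 1*5 = √(25 + 9) - 5 = √34 - 5 = -5 + √34)
(B(1, 4)*T(6))*(-44) = ((-5 + √34)*6²)*(-44) = ((-5 + √34)*36)*(-44) = (-180 + 36*√34)*(-44) = 7920 - 1584*√34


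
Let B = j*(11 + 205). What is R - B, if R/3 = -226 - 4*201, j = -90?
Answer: 16350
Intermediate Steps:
B = -19440 (B = -90*(11 + 205) = -90*216 = -19440)
R = -3090 (R = 3*(-226 - 4*201) = 3*(-226 - 804) = 3*(-1030) = -3090)
R - B = -3090 - 1*(-19440) = -3090 + 19440 = 16350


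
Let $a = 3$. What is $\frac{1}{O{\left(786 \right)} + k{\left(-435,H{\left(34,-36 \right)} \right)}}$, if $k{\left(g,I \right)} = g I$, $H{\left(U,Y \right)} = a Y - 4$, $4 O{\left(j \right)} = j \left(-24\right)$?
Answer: $\frac{1}{44004} \approx 2.2725 \cdot 10^{-5}$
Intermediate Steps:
$O{\left(j \right)} = - 6 j$ ($O{\left(j \right)} = \frac{j \left(-24\right)}{4} = \frac{\left(-24\right) j}{4} = - 6 j$)
$H{\left(U,Y \right)} = -4 + 3 Y$ ($H{\left(U,Y \right)} = 3 Y - 4 = -4 + 3 Y$)
$k{\left(g,I \right)} = I g$
$\frac{1}{O{\left(786 \right)} + k{\left(-435,H{\left(34,-36 \right)} \right)}} = \frac{1}{\left(-6\right) 786 + \left(-4 + 3 \left(-36\right)\right) \left(-435\right)} = \frac{1}{-4716 + \left(-4 - 108\right) \left(-435\right)} = \frac{1}{-4716 - -48720} = \frac{1}{-4716 + 48720} = \frac{1}{44004}$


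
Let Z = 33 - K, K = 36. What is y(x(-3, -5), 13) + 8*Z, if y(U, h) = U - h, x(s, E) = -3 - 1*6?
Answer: -46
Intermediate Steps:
x(s, E) = -9 (x(s, E) = -3 - 6 = -9)
Z = -3 (Z = 33 - 1*36 = 33 - 36 = -3)
y(x(-3, -5), 13) + 8*Z = (-9 - 1*13) + 8*(-3) = (-9 - 13) - 24 = -22 - 24 = -46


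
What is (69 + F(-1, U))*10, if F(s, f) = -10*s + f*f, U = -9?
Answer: 1600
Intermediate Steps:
F(s, f) = f² - 10*s (F(s, f) = -10*s + f² = f² - 10*s)
(69 + F(-1, U))*10 = (69 + ((-9)² - 10*(-1)))*10 = (69 + (81 + 10))*10 = (69 + 91)*10 = 160*10 = 1600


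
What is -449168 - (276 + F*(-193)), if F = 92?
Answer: -431688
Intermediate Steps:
-449168 - (276 + F*(-193)) = -449168 - (276 + 92*(-193)) = -449168 - (276 - 17756) = -449168 - 1*(-17480) = -449168 + 17480 = -431688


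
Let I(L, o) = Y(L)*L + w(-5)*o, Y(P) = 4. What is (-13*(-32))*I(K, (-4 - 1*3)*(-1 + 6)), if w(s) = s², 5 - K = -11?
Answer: -337376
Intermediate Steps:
K = 16 (K = 5 - 1*(-11) = 5 + 11 = 16)
I(L, o) = 4*L + 25*o (I(L, o) = 4*L + (-5)²*o = 4*L + 25*o)
(-13*(-32))*I(K, (-4 - 1*3)*(-1 + 6)) = (-13*(-32))*(4*16 + 25*((-4 - 1*3)*(-1 + 6))) = 416*(64 + 25*((-4 - 3)*5)) = 416*(64 + 25*(-7*5)) = 416*(64 + 25*(-35)) = 416*(64 - 875) = 416*(-811) = -337376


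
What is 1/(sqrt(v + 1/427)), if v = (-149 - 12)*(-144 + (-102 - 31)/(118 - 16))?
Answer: sqrt(44377143988506)/1018899389 ≈ 0.0065380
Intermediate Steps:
v = 2386181/102 (v = -161*(-144 - 133/102) = -161*(-14821/102) = 2386181/102 ≈ 23394.)
1/(sqrt(v + 1/427)) = 1/(sqrt(2386181/102 + 1/427)) = 1/(sqrt(1018899389/43554)) = 1/(sqrt(44377143988506)/43554) = sqrt(44377143988506)/1018899389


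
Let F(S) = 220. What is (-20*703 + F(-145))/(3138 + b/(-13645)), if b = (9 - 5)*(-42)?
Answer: -94423400/21409089 ≈ -4.4104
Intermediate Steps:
b = -168 (b = 4*(-42) = -168)
(-20*703 + F(-145))/(3138 + b/(-13645)) = (-20*703 + 220)/(3138 - 168/(-13645)) = (-14060 + 220)/(3138 - 168*(-1/13645)) = -13840/(3138 + 168/13645) = -13840/42818178/13645 = -13840*13645/42818178 = -94423400/21409089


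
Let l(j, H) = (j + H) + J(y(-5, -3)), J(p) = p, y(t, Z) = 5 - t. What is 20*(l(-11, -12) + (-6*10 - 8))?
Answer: -1620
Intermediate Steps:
l(j, H) = 10 + H + j (l(j, H) = (j + H) + (5 - 1*(-5)) = (H + j) + (5 + 5) = (H + j) + 10 = 10 + H + j)
20*(l(-11, -12) + (-6*10 - 8)) = 20*((10 - 12 - 11) + (-6*10 - 8)) = 20*(-13 + (-60 - 8)) = 20*(-13 - 68) = 20*(-81) = -1620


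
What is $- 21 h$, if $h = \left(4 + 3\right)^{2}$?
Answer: $-1029$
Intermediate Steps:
$h = 49$ ($h = 7^{2} = 49$)
$- 21 h = \left(-21\right) 49 = -1029$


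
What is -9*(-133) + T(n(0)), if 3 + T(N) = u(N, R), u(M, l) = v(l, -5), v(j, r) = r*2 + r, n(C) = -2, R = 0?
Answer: 1179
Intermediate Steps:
v(j, r) = 3*r (v(j, r) = 2*r + r = 3*r)
u(M, l) = -15 (u(M, l) = 3*(-5) = -15)
T(N) = -18 (T(N) = -3 - 15 = -18)
-9*(-133) + T(n(0)) = -9*(-133) - 18 = 1197 - 18 = 1179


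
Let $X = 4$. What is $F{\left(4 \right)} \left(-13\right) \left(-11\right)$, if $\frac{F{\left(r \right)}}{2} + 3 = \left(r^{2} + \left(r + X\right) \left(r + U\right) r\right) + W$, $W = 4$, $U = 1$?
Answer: $50622$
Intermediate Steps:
$F{\left(r \right)} = 2 + 2 r^{2} + 2 r \left(1 + r\right) \left(4 + r\right)$ ($F{\left(r \right)} = -6 + 2 \left(\left(r^{2} + \left(r + 4\right) \left(r + 1\right) r\right) + 4\right) = -6 + 2 \left(\left(r^{2} + \left(4 + r\right) \left(1 + r\right) r\right) + 4\right) = -6 + 2 \left(\left(r^{2} + \left(1 + r\right) \left(4 + r\right) r\right) + 4\right) = -6 + 2 \left(\left(r^{2} + r \left(1 + r\right) \left(4 + r\right)\right) + 4\right) = -6 + 2 \left(4 + r^{2} + r \left(1 + r\right) \left(4 + r\right)\right) = -6 + \left(8 + 2 r^{2} + 2 r \left(1 + r\right) \left(4 + r\right)\right) = 2 + 2 r^{2} + 2 r \left(1 + r\right) \left(4 + r\right)$)
$F{\left(4 \right)} \left(-13\right) \left(-11\right) = \left(2 + 2 \cdot 4^{3} + 8 \cdot 4 + 12 \cdot 4^{2}\right) \left(-13\right) \left(-11\right) = \left(2 + 2 \cdot 64 + 32 + 12 \cdot 16\right) \left(-13\right) \left(-11\right) = \left(2 + 128 + 32 + 192\right) \left(-13\right) \left(-11\right) = 354 \left(-13\right) \left(-11\right) = \left(-4602\right) \left(-11\right) = 50622$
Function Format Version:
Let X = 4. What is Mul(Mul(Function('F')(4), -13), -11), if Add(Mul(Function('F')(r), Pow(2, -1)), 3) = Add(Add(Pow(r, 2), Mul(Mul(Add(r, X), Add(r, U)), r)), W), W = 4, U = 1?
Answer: 50622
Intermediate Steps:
Function('F')(r) = Add(2, Mul(2, Pow(r, 2)), Mul(2, r, Add(1, r), Add(4, r))) (Function('F')(r) = Add(-6, Mul(2, Add(Add(Pow(r, 2), Mul(Mul(Add(r, 4), Add(r, 1)), r)), 4))) = Add(-6, Mul(2, Add(Add(Pow(r, 2), Mul(Mul(Add(4, r), Add(1, r)), r)), 4))) = Add(-6, Mul(2, Add(Add(Pow(r, 2), Mul(Mul(Add(1, r), Add(4, r)), r)), 4))) = Add(-6, Mul(2, Add(Add(Pow(r, 2), Mul(r, Add(1, r), Add(4, r))), 4))) = Add(-6, Mul(2, Add(4, Pow(r, 2), Mul(r, Add(1, r), Add(4, r))))) = Add(-6, Add(8, Mul(2, Pow(r, 2)), Mul(2, r, Add(1, r), Add(4, r)))) = Add(2, Mul(2, Pow(r, 2)), Mul(2, r, Add(1, r), Add(4, r))))
Mul(Mul(Function('F')(4), -13), -11) = Mul(Mul(Add(2, Mul(2, Pow(4, 3)), Mul(8, 4), Mul(12, Pow(4, 2))), -13), -11) = Mul(Mul(Add(2, Mul(2, 64), 32, Mul(12, 16)), -13), -11) = Mul(Mul(Add(2, 128, 32, 192), -13), -11) = Mul(Mul(354, -13), -11) = Mul(-4602, -11) = 50622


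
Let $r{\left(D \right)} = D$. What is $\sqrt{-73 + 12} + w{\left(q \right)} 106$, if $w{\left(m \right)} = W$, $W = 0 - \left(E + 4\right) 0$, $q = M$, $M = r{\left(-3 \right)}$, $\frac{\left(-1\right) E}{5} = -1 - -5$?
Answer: $i \sqrt{61} \approx 7.8102 i$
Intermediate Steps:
$E = -20$ ($E = - 5 \left(-1 - -5\right) = - 5 \left(-1 + 5\right) = \left(-5\right) 4 = -20$)
$M = -3$
$q = -3$
$W = 0$ ($W = 0 - \left(-20 + 4\right) 0 = 0 - \left(-16\right) 0 = 0 - 0 = 0 + 0 = 0$)
$w{\left(m \right)} = 0$
$\sqrt{-73 + 12} + w{\left(q \right)} 106 = \sqrt{-73 + 12} + 0 \cdot 106 = \sqrt{-61} + 0 = i \sqrt{61} + 0 = i \sqrt{61}$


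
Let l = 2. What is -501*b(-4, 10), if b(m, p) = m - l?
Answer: 3006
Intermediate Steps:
b(m, p) = -2 + m (b(m, p) = m - 1*2 = m - 2 = -2 + m)
-501*b(-4, 10) = -501*(-2 - 4) = -501*(-6) = 3006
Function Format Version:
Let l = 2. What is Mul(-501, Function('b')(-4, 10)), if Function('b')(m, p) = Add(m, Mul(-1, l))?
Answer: 3006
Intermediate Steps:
Function('b')(m, p) = Add(-2, m) (Function('b')(m, p) = Add(m, Mul(-1, 2)) = Add(m, -2) = Add(-2, m))
Mul(-501, Function('b')(-4, 10)) = Mul(-501, Add(-2, -4)) = Mul(-501, -6) = 3006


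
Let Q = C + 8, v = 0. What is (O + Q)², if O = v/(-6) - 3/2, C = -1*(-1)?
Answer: 225/4 ≈ 56.250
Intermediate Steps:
C = 1
Q = 9 (Q = 1 + 8 = 9)
O = -3/2 (O = 0/(-6) - 3/2 = 0*(-⅙) - 3*½ = 0 - 3/2 = -3/2 ≈ -1.5000)
(O + Q)² = (-3/2 + 9)² = (15/2)² = 225/4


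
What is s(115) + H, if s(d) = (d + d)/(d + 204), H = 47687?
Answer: 15212383/319 ≈ 47688.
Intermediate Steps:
s(d) = 2*d/(204 + d) (s(d) = (2*d)/(204 + d) = 2*d/(204 + d))
s(115) + H = 2*115/(204 + 115) + 47687 = 2*115/319 + 47687 = 2*115*(1/319) + 47687 = 230/319 + 47687 = 15212383/319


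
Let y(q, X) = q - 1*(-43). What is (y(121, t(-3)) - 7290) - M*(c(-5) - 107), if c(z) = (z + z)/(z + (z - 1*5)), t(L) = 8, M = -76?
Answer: -45622/3 ≈ -15207.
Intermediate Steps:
c(z) = 2*z/(-5 + 2*z) (c(z) = (2*z)/(z + (z - 5)) = (2*z)/(z + (-5 + z)) = (2*z)/(-5 + 2*z) = 2*z/(-5 + 2*z))
y(q, X) = 43 + q (y(q, X) = q + 43 = 43 + q)
(y(121, t(-3)) - 7290) - M*(c(-5) - 107) = ((43 + 121) - 7290) - (-76)*(2*(-5)/(-5 + 2*(-5)) - 107) = (164 - 7290) - (-76)*(2*(-5)/(-5 - 10) - 107) = -7126 - (-76)*(2*(-5)/(-15) - 107) = -7126 - (-76)*(2*(-5)*(-1/15) - 107) = -7126 - (-76)*(⅔ - 107) = -7126 - (-76)*(-319)/3 = -7126 - 1*24244/3 = -7126 - 24244/3 = -45622/3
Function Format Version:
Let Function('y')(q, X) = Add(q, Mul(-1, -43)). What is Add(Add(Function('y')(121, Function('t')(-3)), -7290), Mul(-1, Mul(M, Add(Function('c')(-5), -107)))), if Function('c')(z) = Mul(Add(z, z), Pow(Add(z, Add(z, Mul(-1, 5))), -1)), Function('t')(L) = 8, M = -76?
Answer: Rational(-45622, 3) ≈ -15207.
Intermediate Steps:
Function('c')(z) = Mul(2, z, Pow(Add(-5, Mul(2, z)), -1)) (Function('c')(z) = Mul(Mul(2, z), Pow(Add(z, Add(z, -5)), -1)) = Mul(Mul(2, z), Pow(Add(z, Add(-5, z)), -1)) = Mul(Mul(2, z), Pow(Add(-5, Mul(2, z)), -1)) = Mul(2, z, Pow(Add(-5, Mul(2, z)), -1)))
Function('y')(q, X) = Add(43, q) (Function('y')(q, X) = Add(q, 43) = Add(43, q))
Add(Add(Function('y')(121, Function('t')(-3)), -7290), Mul(-1, Mul(M, Add(Function('c')(-5), -107)))) = Add(Add(Add(43, 121), -7290), Mul(-1, Mul(-76, Add(Mul(2, -5, Pow(Add(-5, Mul(2, -5)), -1)), -107)))) = Add(Add(164, -7290), Mul(-1, Mul(-76, Add(Mul(2, -5, Pow(Add(-5, -10), -1)), -107)))) = Add(-7126, Mul(-1, Mul(-76, Add(Mul(2, -5, Pow(-15, -1)), -107)))) = Add(-7126, Mul(-1, Mul(-76, Add(Mul(2, -5, Rational(-1, 15)), -107)))) = Add(-7126, Mul(-1, Mul(-76, Add(Rational(2, 3), -107)))) = Add(-7126, Mul(-1, Mul(-76, Rational(-319, 3)))) = Add(-7126, Mul(-1, Rational(24244, 3))) = Add(-7126, Rational(-24244, 3)) = Rational(-45622, 3)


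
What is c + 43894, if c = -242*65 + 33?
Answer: 28197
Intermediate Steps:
c = -15697 (c = -15730 + 33 = -15697)
c + 43894 = -15697 + 43894 = 28197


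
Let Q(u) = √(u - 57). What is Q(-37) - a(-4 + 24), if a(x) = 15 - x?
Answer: 5 + I*√94 ≈ 5.0 + 9.6954*I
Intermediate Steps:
Q(u) = √(-57 + u)
Q(-37) - a(-4 + 24) = √(-57 - 37) - (15 - (-4 + 24)) = √(-94) - (15 - 1*20) = I*√94 - (15 - 20) = I*√94 - 1*(-5) = I*√94 + 5 = 5 + I*√94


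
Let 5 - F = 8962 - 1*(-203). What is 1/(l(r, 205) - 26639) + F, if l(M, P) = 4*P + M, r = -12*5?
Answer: -237051641/25879 ≈ -9160.0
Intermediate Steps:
r = -60
l(M, P) = M + 4*P
F = -9160 (F = 5 - (8962 - 1*(-203)) = 5 - (8962 + 203) = 5 - 1*9165 = 5 - 9165 = -9160)
1/(l(r, 205) - 26639) + F = 1/((-60 + 4*205) - 26639) - 9160 = 1/((-60 + 820) - 26639) - 9160 = 1/(760 - 26639) - 9160 = 1/(-25879) - 9160 = -1/25879 - 9160 = -237051641/25879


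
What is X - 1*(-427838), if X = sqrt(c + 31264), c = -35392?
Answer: 427838 + 4*I*sqrt(258) ≈ 4.2784e+5 + 64.25*I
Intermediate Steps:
X = 4*I*sqrt(258) (X = sqrt(-35392 + 31264) = sqrt(-4128) = 4*I*sqrt(258) ≈ 64.25*I)
X - 1*(-427838) = 4*I*sqrt(258) - 1*(-427838) = 4*I*sqrt(258) + 427838 = 427838 + 4*I*sqrt(258)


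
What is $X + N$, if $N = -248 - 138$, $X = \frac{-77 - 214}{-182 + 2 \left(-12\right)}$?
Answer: $- \frac{79225}{206} \approx -384.59$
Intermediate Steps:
$X = \frac{291}{206}$ ($X = - \frac{291}{-182 - 24} = - \frac{291}{-206} = \left(-291\right) \left(- \frac{1}{206}\right) = \frac{291}{206} \approx 1.4126$)
$N = -386$ ($N = -248 - 138 = -386$)
$X + N = \frac{291}{206} - 386 = - \frac{79225}{206}$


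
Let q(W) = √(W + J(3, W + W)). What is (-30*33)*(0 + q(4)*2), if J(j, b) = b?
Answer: -3960*√3 ≈ -6858.9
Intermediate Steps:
q(W) = √3*√W (q(W) = √(W + (W + W)) = √(W + 2*W) = √(3*W) = √3*√W)
(-30*33)*(0 + q(4)*2) = (-30*33)*(0 + (√3*√4)*2) = -990*(0 + (√3*2)*2) = -990*(0 + (2*√3)*2) = -990*(0 + 4*√3) = -3960*√3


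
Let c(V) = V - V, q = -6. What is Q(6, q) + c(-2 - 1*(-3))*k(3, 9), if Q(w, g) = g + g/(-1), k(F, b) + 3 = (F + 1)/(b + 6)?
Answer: 0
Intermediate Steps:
c(V) = 0
k(F, b) = -3 + (1 + F)/(6 + b) (k(F, b) = -3 + (F + 1)/(b + 6) = -3 + (1 + F)/(6 + b))
Q(w, g) = 0 (Q(w, g) = g + g*(-1) = g - g = 0)
Q(6, q) + c(-2 - 1*(-3))*k(3, 9) = 0 + 0*((-17 + 3 - 3*9)/(6 + 9)) = 0 + 0*((-17 + 3 - 27)/15) = 0 + 0*((1/15)*(-41)) = 0 + 0*(-41/15) = 0 + 0 = 0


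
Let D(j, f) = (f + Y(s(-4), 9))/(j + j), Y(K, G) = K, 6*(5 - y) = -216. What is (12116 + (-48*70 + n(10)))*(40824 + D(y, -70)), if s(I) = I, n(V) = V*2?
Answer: 14688803672/41 ≈ 3.5826e+8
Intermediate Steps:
n(V) = 2*V
y = 41 (y = 5 - 1/6*(-216) = 5 + 36 = 41)
D(j, f) = (-4 + f)/(2*j) (D(j, f) = (f - 4)/(j + j) = (-4 + f)/((2*j)) = (-4 + f)*(1/(2*j)) = (-4 + f)/(2*j))
(12116 + (-48*70 + n(10)))*(40824 + D(y, -70)) = (12116 + (-48*70 + 2*10))*(40824 + (1/2)*(-4 - 70)/41) = (12116 + (-3360 + 20))*(40824 + (1/2)*(1/41)*(-74)) = (12116 - 3340)*(40824 - 37/41) = 8776*(1673747/41) = 14688803672/41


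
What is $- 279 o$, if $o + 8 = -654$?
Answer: $184698$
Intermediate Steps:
$o = -662$ ($o = -8 - 654 = -662$)
$- 279 o = \left(-279\right) \left(-662\right) = 184698$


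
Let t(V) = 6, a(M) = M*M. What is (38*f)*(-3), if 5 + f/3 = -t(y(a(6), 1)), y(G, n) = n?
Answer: 3762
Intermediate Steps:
a(M) = M**2
f = -33 (f = -15 + 3*(-1*6) = -15 + 3*(-6) = -15 - 18 = -33)
(38*f)*(-3) = (38*(-33))*(-3) = -1254*(-3) = 3762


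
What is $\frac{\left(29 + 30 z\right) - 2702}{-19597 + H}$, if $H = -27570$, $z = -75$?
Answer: $\frac{4923}{47167} \approx 0.10437$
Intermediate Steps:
$\frac{\left(29 + 30 z\right) - 2702}{-19597 + H} = \frac{\left(29 + 30 \left(-75\right)\right) - 2702}{-19597 - 27570} = \frac{\left(29 - 2250\right) - 2702}{-47167} = \left(-2221 - 2702\right) \left(- \frac{1}{47167}\right) = \left(-4923\right) \left(- \frac{1}{47167}\right) = \frac{4923}{47167}$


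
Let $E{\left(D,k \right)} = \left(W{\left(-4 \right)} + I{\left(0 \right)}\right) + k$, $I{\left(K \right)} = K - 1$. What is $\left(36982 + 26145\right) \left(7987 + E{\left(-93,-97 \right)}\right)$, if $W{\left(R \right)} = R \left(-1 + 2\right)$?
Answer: $497756395$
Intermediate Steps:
$W{\left(R \right)} = R$ ($W{\left(R \right)} = R 1 = R$)
$I{\left(K \right)} = -1 + K$
$E{\left(D,k \right)} = -5 + k$ ($E{\left(D,k \right)} = \left(-4 + \left(-1 + 0\right)\right) + k = \left(-4 - 1\right) + k = -5 + k$)
$\left(36982 + 26145\right) \left(7987 + E{\left(-93,-97 \right)}\right) = \left(36982 + 26145\right) \left(7987 - 102\right) = 63127 \left(7987 - 102\right) = 63127 \cdot 7885 = 497756395$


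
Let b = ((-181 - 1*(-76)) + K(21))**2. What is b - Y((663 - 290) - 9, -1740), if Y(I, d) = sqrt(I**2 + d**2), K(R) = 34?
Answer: 5041 - 4*sqrt(197506) ≈ 3263.3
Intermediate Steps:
b = 5041 (b = ((-181 - 1*(-76)) + 34)**2 = ((-181 + 76) + 34)**2 = (-105 + 34)**2 = (-71)**2 = 5041)
b - Y((663 - 290) - 9, -1740) = 5041 - sqrt(((663 - 290) - 9)**2 + (-1740)**2) = 5041 - sqrt((373 - 9)**2 + 3027600) = 5041 - sqrt(364**2 + 3027600) = 5041 - sqrt(132496 + 3027600) = 5041 - sqrt(3160096) = 5041 - 4*sqrt(197506)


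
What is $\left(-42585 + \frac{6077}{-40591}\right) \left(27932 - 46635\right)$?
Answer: $\frac{32329516005836}{40591} \approx 7.9647 \cdot 10^{8}$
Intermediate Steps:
$\left(-42585 + \frac{6077}{-40591}\right) \left(27932 - 46635\right) = \left(-42585 + 6077 \left(- \frac{1}{40591}\right)\right) \left(-18703\right) = \left(-42585 - \frac{6077}{40591}\right) \left(-18703\right) = \left(- \frac{1728573812}{40591}\right) \left(-18703\right) = \frac{32329516005836}{40591}$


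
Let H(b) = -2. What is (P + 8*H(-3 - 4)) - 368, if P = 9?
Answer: -375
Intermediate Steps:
(P + 8*H(-3 - 4)) - 368 = (9 + 8*(-2)) - 368 = (9 - 16) - 368 = -7 - 368 = -375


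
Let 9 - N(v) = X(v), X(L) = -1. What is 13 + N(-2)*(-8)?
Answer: -67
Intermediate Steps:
N(v) = 10 (N(v) = 9 - 1*(-1) = 9 + 1 = 10)
13 + N(-2)*(-8) = 13 + 10*(-8) = 13 - 80 = -67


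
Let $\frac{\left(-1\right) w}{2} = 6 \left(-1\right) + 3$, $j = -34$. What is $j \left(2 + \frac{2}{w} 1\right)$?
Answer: $- \frac{238}{3} \approx -79.333$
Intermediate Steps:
$w = 6$ ($w = - 2 \left(6 \left(-1\right) + 3\right) = - 2 \left(-6 + 3\right) = \left(-2\right) \left(-3\right) = 6$)
$j \left(2 + \frac{2}{w} 1\right) = - 34 \left(2 + \frac{2}{6} \cdot 1\right) = - 34 \left(2 + 2 \cdot \frac{1}{6} \cdot 1\right) = - 34 \left(2 + \frac{1}{3} \cdot 1\right) = - 34 \left(2 + \frac{1}{3}\right) = \left(-34\right) \frac{7}{3} = - \frac{238}{3}$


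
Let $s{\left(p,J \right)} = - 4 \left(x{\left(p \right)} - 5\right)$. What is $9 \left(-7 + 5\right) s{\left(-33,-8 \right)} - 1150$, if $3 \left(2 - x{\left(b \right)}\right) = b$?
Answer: $-574$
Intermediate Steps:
$x{\left(b \right)} = 2 - \frac{b}{3}$
$s{\left(p,J \right)} = 12 + \frac{4 p}{3}$ ($s{\left(p,J \right)} = - 4 \left(\left(2 - \frac{p}{3}\right) - 5\right) = - 4 \left(-3 - \frac{p}{3}\right) = 12 + \frac{4 p}{3}$)
$9 \left(-7 + 5\right) s{\left(-33,-8 \right)} - 1150 = 9 \left(-7 + 5\right) \left(12 + \frac{4}{3} \left(-33\right)\right) - 1150 = 9 \left(-2\right) \left(12 - 44\right) - 1150 = \left(-18\right) \left(-32\right) - 1150 = 576 - 1150 = -574$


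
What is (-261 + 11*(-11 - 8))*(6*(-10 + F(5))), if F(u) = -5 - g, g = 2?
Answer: 47940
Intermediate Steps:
F(u) = -7 (F(u) = -5 - 1*2 = -5 - 2 = -7)
(-261 + 11*(-11 - 8))*(6*(-10 + F(5))) = (-261 + 11*(-11 - 8))*(6*(-10 - 7)) = (-261 + 11*(-19))*(6*(-17)) = (-261 - 209)*(-102) = -470*(-102) = 47940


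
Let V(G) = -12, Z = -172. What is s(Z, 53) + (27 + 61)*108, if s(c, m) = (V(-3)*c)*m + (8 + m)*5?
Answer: 119201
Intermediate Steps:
s(c, m) = 40 + 5*m - 12*c*m (s(c, m) = (-12*c)*m + (8 + m)*5 = -12*c*m + (40 + 5*m) = 40 + 5*m - 12*c*m)
s(Z, 53) + (27 + 61)*108 = (40 + 5*53 - 12*(-172)*53) + (27 + 61)*108 = (40 + 265 + 109392) + 88*108 = 109697 + 9504 = 119201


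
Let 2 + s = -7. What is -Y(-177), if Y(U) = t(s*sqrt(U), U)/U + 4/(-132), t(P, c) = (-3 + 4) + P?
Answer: 70/1947 - 3*I*sqrt(177)/59 ≈ 0.035953 - 0.67648*I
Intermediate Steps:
s = -9 (s = -2 - 7 = -9)
t(P, c) = 1 + P
Y(U) = -1/33 + (1 - 9*sqrt(U))/U (Y(U) = (1 - 9*sqrt(U))/U + 4/(-132) = (1 - 9*sqrt(U))/U + 4*(-1/132) = (1 - 9*sqrt(U))/U - 1/33 = -1/33 + (1 - 9*sqrt(U))/U)
-Y(-177) = -(33 - 1*(-177) - 297*I*sqrt(177))/(33*(-177)) = -(-1)*(33 + 177 - 297*I*sqrt(177))/(33*177) = -(-1)*(210 - 297*I*sqrt(177))/(33*177) = -(-70/1947 + 3*I*sqrt(177)/59) = 70/1947 - 3*I*sqrt(177)/59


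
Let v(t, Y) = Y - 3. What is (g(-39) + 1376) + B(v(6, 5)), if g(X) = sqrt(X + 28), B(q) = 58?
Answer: 1434 + I*sqrt(11) ≈ 1434.0 + 3.3166*I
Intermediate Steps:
v(t, Y) = -3 + Y
g(X) = sqrt(28 + X)
(g(-39) + 1376) + B(v(6, 5)) = (sqrt(28 - 39) + 1376) + 58 = (sqrt(-11) + 1376) + 58 = (I*sqrt(11) + 1376) + 58 = (1376 + I*sqrt(11)) + 58 = 1434 + I*sqrt(11)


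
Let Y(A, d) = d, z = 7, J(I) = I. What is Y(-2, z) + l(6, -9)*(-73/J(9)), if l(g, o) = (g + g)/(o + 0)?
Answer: 481/27 ≈ 17.815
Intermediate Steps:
l(g, o) = 2*g/o (l(g, o) = (2*g)/o = 2*g/o)
Y(-2, z) + l(6, -9)*(-73/J(9)) = 7 + (2*6/(-9))*(-73/9) = 7 + (2*6*(-1/9))*(-73*1/9) = 7 - 4/3*(-73/9) = 7 + 292/27 = 481/27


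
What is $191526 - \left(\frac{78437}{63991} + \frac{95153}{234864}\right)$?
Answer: $\frac{2878454643670633}{15029182224} \approx 1.9152 \cdot 10^{5}$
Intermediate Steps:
$191526 - \left(\frac{78437}{63991} + \frac{95153}{234864}\right) = 191526 - \frac{24510963191}{15029182224} = \frac{2878454643670633}{15029182224}$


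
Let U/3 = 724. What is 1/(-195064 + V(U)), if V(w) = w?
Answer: -1/192892 ≈ -5.1843e-6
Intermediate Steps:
U = 2172 (U = 3*724 = 2172)
1/(-195064 + V(U)) = 1/(-195064 + 2172) = 1/(-192892) = -1/192892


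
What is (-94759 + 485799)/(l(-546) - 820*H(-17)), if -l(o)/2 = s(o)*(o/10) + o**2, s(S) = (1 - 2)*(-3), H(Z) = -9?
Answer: -977600/1471311 ≈ -0.66444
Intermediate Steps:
s(S) = 3 (s(S) = -1*(-3) = 3)
l(o) = -2*o**2 - 3*o/5 (l(o) = -2*(3*(o/10) + o**2) = -2*(3*o/10 + o**2) = -2*(o**2 + 3*o/10) = -2*o**2 - 3*o/5)
(-94759 + 485799)/(l(-546) - 820*H(-17)) = (-94759 + 485799)/(-1/5*(-546)*(3 + 10*(-546)) - 820*(-9)) = 391040/(-1/5*(-546)*(3 - 5460) + 7380) = 391040/(-1/5*(-546)*(-5457) + 7380) = 391040/(-2979522/5 + 7380) = 391040/(-2942622/5) = 391040*(-5/2942622) = -977600/1471311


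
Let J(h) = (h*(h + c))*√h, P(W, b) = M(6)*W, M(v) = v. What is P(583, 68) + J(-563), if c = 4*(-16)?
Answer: 3498 + 353001*I*√563 ≈ 3498.0 + 8.3759e+6*I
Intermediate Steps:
c = -64
P(W, b) = 6*W
J(h) = h^(3/2)*(-64 + h) (J(h) = (h*(h - 64))*√h = (h*(-64 + h))*√h = h^(3/2)*(-64 + h))
P(583, 68) + J(-563) = 6*583 + (-563)^(3/2)*(-64 - 563) = 3498 - 563*I*√563*(-627) = 3498 + 353001*I*√563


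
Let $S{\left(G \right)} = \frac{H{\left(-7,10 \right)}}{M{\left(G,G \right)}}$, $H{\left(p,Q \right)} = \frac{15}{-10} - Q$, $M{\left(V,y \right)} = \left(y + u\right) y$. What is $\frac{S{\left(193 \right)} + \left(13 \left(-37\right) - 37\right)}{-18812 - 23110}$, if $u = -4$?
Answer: $\frac{37790195}{3058377588} \approx 0.012356$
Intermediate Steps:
$M{\left(V,y \right)} = y \left(-4 + y\right)$ ($M{\left(V,y \right)} = \left(y - 4\right) y = \left(-4 + y\right) y = y \left(-4 + y\right)$)
$H{\left(p,Q \right)} = - \frac{3}{2} - Q$ ($H{\left(p,Q \right)} = 15 \left(- \frac{1}{10}\right) - Q = - \frac{3}{2} - Q$)
$S{\left(G \right)} = - \frac{23}{2 G \left(-4 + G\right)}$ ($S{\left(G \right)} = \frac{- \frac{3}{2} - 10}{G \left(-4 + G\right)} = \left(- \frac{3}{2} - 10\right) \frac{1}{G \left(-4 + G\right)} = - \frac{23 \frac{1}{G \left(-4 + G\right)}}{2} = - \frac{23}{2 G \left(-4 + G\right)}$)
$\frac{S{\left(193 \right)} + \left(13 \left(-37\right) - 37\right)}{-18812 - 23110} = \frac{- \frac{23}{2 \cdot 193 \left(-4 + 193\right)} + \left(13 \left(-37\right) - 37\right)}{-18812 - 23110} = \frac{\left(- \frac{23}{2}\right) \frac{1}{193} \cdot \frac{1}{189} - 518}{-41922} = \left(\left(- \frac{23}{2}\right) \frac{1}{193} \cdot \frac{1}{189} - 518\right) \left(- \frac{1}{41922}\right) = \left(- \frac{23}{72954} - 518\right) \left(- \frac{1}{41922}\right) = \left(- \frac{37790195}{72954}\right) \left(- \frac{1}{41922}\right) = \frac{37790195}{3058377588}$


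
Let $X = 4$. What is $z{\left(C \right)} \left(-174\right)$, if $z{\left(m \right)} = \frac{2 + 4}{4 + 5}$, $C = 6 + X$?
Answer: $-116$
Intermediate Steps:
$C = 10$ ($C = 6 + 4 = 10$)
$z{\left(m \right)} = \frac{2}{3}$ ($z{\left(m \right)} = \frac{6}{9} = 6 \cdot \frac{1}{9} = \frac{2}{3}$)
$z{\left(C \right)} \left(-174\right) = \frac{2}{3} \left(-174\right) = -116$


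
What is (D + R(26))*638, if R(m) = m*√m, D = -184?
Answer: -117392 + 16588*√26 ≈ -32809.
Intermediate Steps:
R(m) = m^(3/2)
(D + R(26))*638 = (-184 + 26^(3/2))*638 = (-184 + 26*√26)*638 = -117392 + 16588*√26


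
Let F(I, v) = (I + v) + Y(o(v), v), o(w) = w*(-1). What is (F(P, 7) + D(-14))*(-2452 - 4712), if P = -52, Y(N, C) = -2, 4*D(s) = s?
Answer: 361782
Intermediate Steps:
D(s) = s/4
o(w) = -w
F(I, v) = -2 + I + v (F(I, v) = (I + v) - 2 = -2 + I + v)
(F(P, 7) + D(-14))*(-2452 - 4712) = ((-2 - 52 + 7) + (1/4)*(-14))*(-2452 - 4712) = (-47 - 7/2)*(-7164) = -101/2*(-7164) = 361782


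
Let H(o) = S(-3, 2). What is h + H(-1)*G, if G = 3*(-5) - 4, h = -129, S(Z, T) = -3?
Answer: -72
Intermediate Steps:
H(o) = -3
G = -19 (G = -15 - 4 = -19)
h + H(-1)*G = -129 - 3*(-19) = -129 + 57 = -72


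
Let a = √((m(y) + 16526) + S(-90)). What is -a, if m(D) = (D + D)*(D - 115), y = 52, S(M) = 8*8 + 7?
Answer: -7*√205 ≈ -100.22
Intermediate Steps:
S(M) = 71 (S(M) = 64 + 7 = 71)
m(D) = 2*D*(-115 + D) (m(D) = (2*D)*(-115 + D) = 2*D*(-115 + D))
a = 7*√205 (a = √((2*52*(-115 + 52) + 16526) + 71) = √((2*52*(-63) + 16526) + 71) = √((-6552 + 16526) + 71) = √(9974 + 71) = √10045 = 7*√205 ≈ 100.22)
-a = -7*√205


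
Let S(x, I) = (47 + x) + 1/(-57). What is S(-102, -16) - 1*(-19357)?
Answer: 1100213/57 ≈ 19302.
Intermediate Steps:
S(x, I) = 2678/57 + x (S(x, I) = (47 + x) - 1/57 = 2678/57 + x)
S(-102, -16) - 1*(-19357) = (2678/57 - 102) - 1*(-19357) = -3136/57 + 19357 = 1100213/57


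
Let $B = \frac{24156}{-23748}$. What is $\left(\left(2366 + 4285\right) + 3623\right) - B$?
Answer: $\frac{20334259}{1979} \approx 10275.0$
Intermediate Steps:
$B = - \frac{2013}{1979}$ ($B = 24156 \left(- \frac{1}{23748}\right) = - \frac{2013}{1979} \approx -1.0172$)
$\left(\left(2366 + 4285\right) + 3623\right) - B = \left(\left(2366 + 4285\right) + 3623\right) - - \frac{2013}{1979} = \left(6651 + 3623\right) + \frac{2013}{1979} = 10274 + \frac{2013}{1979} = \frac{20334259}{1979}$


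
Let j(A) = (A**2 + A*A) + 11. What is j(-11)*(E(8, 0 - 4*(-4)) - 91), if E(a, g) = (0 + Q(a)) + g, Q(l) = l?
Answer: -16951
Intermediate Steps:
j(A) = 11 + 2*A**2 (j(A) = (A**2 + A**2) + 11 = 2*A**2 + 11 = 11 + 2*A**2)
E(a, g) = a + g (E(a, g) = (0 + a) + g = a + g)
j(-11)*(E(8, 0 - 4*(-4)) - 91) = (11 + 2*(-11)**2)*((8 + (0 - 4*(-4))) - 91) = (11 + 2*121)*((8 + (0 + 16)) - 91) = (11 + 242)*((8 + 16) - 91) = 253*(24 - 91) = 253*(-67) = -16951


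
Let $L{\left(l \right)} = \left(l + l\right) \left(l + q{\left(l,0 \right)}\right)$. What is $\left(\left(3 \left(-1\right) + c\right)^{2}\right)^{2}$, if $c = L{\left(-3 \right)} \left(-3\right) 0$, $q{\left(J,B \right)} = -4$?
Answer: $81$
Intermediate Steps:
$L{\left(l \right)} = 2 l \left(-4 + l\right)$ ($L{\left(l \right)} = \left(l + l\right) \left(l - 4\right) = 2 l \left(-4 + l\right)$)
$c = 0$ ($c = 2 \left(-3\right) \left(-4 - 3\right) \left(-3\right) 0 = 2 \left(-3\right) \left(-7\right) \left(-3\right) 0 = 42 \left(-3\right) 0 = \left(-126\right) 0 = 0$)
$\left(\left(3 \left(-1\right) + c\right)^{2}\right)^{2} = \left(\left(3 \left(-1\right) + 0\right)^{2}\right)^{2} = \left(\left(-3 + 0\right)^{2}\right)^{2} = \left(\left(-3\right)^{2}\right)^{2} = 9^{2} = 81$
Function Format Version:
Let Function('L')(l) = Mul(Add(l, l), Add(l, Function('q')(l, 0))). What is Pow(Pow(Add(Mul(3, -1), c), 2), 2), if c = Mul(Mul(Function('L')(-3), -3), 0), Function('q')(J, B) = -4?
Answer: 81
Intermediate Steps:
Function('L')(l) = Mul(2, l, Add(-4, l)) (Function('L')(l) = Mul(Add(l, l), Add(l, -4)) = Mul(Mul(2, l), Add(-4, l)) = Mul(2, l, Add(-4, l)))
c = 0 (c = Mul(Mul(Mul(2, -3, Add(-4, -3)), -3), 0) = Mul(Mul(Mul(2, -3, -7), -3), 0) = Mul(Mul(42, -3), 0) = Mul(-126, 0) = 0)
Pow(Pow(Add(Mul(3, -1), c), 2), 2) = Pow(Pow(Add(Mul(3, -1), 0), 2), 2) = Pow(Pow(Add(-3, 0), 2), 2) = Pow(Pow(-3, 2), 2) = Pow(9, 2) = 81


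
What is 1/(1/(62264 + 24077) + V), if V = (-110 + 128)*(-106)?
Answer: -86341/164738627 ≈ -0.00052411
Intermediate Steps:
V = -1908 (V = 18*(-106) = -1908)
1/(1/(62264 + 24077) + V) = 1/(1/(62264 + 24077) - 1908) = 1/(1/86341 - 1908) = 1/(-164738627/86341) = -86341/164738627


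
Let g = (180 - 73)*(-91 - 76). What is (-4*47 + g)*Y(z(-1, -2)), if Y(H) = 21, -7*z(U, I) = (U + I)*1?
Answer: -379197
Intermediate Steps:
z(U, I) = -I/7 - U/7 (z(U, I) = -(U + I)/7 = -(I + U)/7 = -I/7 - U/7)
g = -17869 (g = 107*(-167) = -17869)
(-4*47 + g)*Y(z(-1, -2)) = (-4*47 - 17869)*21 = (-188 - 17869)*21 = -18057*21 = -379197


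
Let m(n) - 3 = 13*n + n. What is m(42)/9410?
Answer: 591/9410 ≈ 0.062806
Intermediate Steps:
m(n) = 3 + 14*n (m(n) = 3 + (13*n + n) = 3 + 14*n)
m(42)/9410 = (3 + 14*42)/9410 = (3 + 588)*(1/9410) = 591*(1/9410) = 591/9410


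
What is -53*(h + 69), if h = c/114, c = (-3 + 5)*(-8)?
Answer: -208025/57 ≈ -3649.6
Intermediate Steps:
c = -16 (c = 2*(-8) = -16)
h = -8/57 (h = -16/114 = -16*1/114 = -8/57 ≈ -0.14035)
-53*(h + 69) = -53*(-8/57 + 69) = -53*3925/57 = -208025/57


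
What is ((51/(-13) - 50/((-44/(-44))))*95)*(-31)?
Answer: 2064445/13 ≈ 1.5880e+5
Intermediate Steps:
((51/(-13) - 50/((-44/(-44))))*95)*(-31) = ((51*(-1/13) - 50/((-44*(-1/44))))*95)*(-31) = ((-51/13 - 50/1)*95)*(-31) = ((-51/13 - 50*1)*95)*(-31) = ((-51/13 - 50)*95)*(-31) = -701/13*95*(-31) = -66595/13*(-31) = 2064445/13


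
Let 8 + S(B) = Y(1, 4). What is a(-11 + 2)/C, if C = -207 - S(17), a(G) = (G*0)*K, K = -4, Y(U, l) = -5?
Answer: 0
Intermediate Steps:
S(B) = -13 (S(B) = -8 - 5 = -13)
a(G) = 0 (a(G) = (G*0)*(-4) = 0*(-4) = 0)
C = -194 (C = -207 - 1*(-13) = -207 + 13 = -194)
a(-11 + 2)/C = 0/(-194) = 0*(-1/194) = 0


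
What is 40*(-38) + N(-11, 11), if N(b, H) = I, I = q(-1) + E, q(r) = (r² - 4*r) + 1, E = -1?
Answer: -1515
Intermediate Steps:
q(r) = 1 + r² - 4*r
I = 5 (I = (1 + (-1)² - 4*(-1)) - 1 = (1 + 1 + 4) - 1 = 6 - 1 = 5)
N(b, H) = 5
40*(-38) + N(-11, 11) = 40*(-38) + 5 = -1520 + 5 = -1515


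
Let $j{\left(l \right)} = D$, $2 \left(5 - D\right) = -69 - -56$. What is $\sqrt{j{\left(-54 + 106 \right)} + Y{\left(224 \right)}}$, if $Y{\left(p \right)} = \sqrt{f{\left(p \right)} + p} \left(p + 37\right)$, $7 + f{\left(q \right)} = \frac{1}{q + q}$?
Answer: $\frac{\sqrt{9016 + 3654 \sqrt{680519}}}{28} \approx 62.099$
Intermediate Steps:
$f{\left(q \right)} = -7 + \frac{1}{2 q}$ ($f{\left(q \right)} = -7 + \frac{1}{q + q} = -7 + \frac{1}{2 q}$)
$D = \frac{23}{2}$ ($D = 5 - \frac{-69 - -56}{2} = 5 - \frac{-69 + 56}{2} = 5 - - \frac{13}{2} = 5 + \frac{13}{2} = \frac{23}{2} \approx 11.5$)
$j{\left(l \right)} = \frac{23}{2}$
$Y{\left(p \right)} = \sqrt{-7 + p + \frac{1}{2 p}} \left(37 + p\right)$ ($Y{\left(p \right)} = \sqrt{\left(-7 + \frac{1}{2 p}\right) + p} \left(p + 37\right) = \sqrt{-7 + p + \frac{1}{2 p}} \left(37 + p\right)$)
$\sqrt{j{\left(-54 + 106 \right)} + Y{\left(224 \right)}} = \sqrt{\frac{23}{2} + \frac{\sqrt{2} \sqrt{\frac{1 + 2 \cdot 224 \left(-7 + 224\right)}{224}} \left(37 + 224\right)}{2}} = \sqrt{\frac{23}{2} + \frac{1}{2} \sqrt{2} \sqrt{\frac{1 + 2 \cdot 224 \cdot 217}{224}} \cdot 261} = \sqrt{\frac{23}{2} + \frac{1}{2} \sqrt{2} \sqrt{\frac{1 + 97216}{224}} \cdot 261} = \sqrt{\frac{23}{2} + \frac{1}{2} \sqrt{2} \sqrt{\frac{1}{224} \cdot 97217} \cdot 261} = \sqrt{\frac{23}{2} + \frac{1}{2} \sqrt{2} \sqrt{\frac{97217}{224}} \cdot 261} = \sqrt{\frac{23}{2} + \frac{1}{2} \sqrt{2} \frac{\sqrt{1361038}}{56} \cdot 261} = \sqrt{\frac{23}{2} + \frac{261 \sqrt{680519}}{56}}$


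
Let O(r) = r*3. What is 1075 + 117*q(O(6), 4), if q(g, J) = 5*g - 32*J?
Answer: -3371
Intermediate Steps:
O(r) = 3*r
q(g, J) = -32*J + 5*g
1075 + 117*q(O(6), 4) = 1075 + 117*(-32*4 + 5*(3*6)) = 1075 + 117*(-128 + 5*18) = 1075 + 117*(-128 + 90) = 1075 + 117*(-38) = 1075 - 4446 = -3371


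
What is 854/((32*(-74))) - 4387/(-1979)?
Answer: 4349175/2343136 ≈ 1.8561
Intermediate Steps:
854/((32*(-74))) - 4387/(-1979) = 854/(-2368) - 4387*(-1/1979) = 854*(-1/2368) + 4387/1979 = -427/1184 + 4387/1979 = 4349175/2343136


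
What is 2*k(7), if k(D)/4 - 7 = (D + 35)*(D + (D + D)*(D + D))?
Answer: 68264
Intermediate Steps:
k(D) = 28 + 4*(35 + D)*(D + 4*D²) (k(D) = 28 + 4*((D + 35)*(D + (D + D)*(D + D))) = 28 + 4*((35 + D)*(D + (2*D)*(2*D))) = 28 + 4*((35 + D)*(D + 4*D²)) = 28 + 4*(35 + D)*(D + 4*D²))
2*k(7) = 2*(28 + 16*7³ + 140*7 + 564*7²) = 2*(28 + 16*343 + 980 + 564*49) = 2*(28 + 5488 + 980 + 27636) = 2*34132 = 68264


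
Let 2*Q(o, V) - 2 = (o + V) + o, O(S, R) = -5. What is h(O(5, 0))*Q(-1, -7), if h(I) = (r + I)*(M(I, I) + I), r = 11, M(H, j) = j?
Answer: 210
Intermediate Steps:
Q(o, V) = 1 + o + V/2 (Q(o, V) = 1 + ((o + V) + o)/2 = 1 + ((V + o) + o)/2 = 1 + (V + 2*o)/2 = 1 + (o + V/2) = 1 + o + V/2)
h(I) = 2*I*(11 + I) (h(I) = (11 + I)*(I + I) = (11 + I)*(2*I) = 2*I*(11 + I))
h(O(5, 0))*Q(-1, -7) = (2*(-5)*(11 - 5))*(1 - 1 + (½)*(-7)) = (2*(-5)*6)*(1 - 1 - 7/2) = -60*(-7/2) = 210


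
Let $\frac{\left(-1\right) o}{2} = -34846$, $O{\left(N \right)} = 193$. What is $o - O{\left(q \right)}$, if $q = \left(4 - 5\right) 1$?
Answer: $69499$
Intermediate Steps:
$q = -1$ ($q = \left(-1\right) 1 = -1$)
$o = 69692$ ($o = \left(-2\right) \left(-34846\right) = 69692$)
$o - O{\left(q \right)} = 69692 - 193 = 69499$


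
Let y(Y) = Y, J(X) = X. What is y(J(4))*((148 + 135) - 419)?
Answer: -544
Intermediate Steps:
y(J(4))*((148 + 135) - 419) = 4*((148 + 135) - 419) = 4*(283 - 419) = 4*(-136) = -544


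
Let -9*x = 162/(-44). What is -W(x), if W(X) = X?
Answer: -9/22 ≈ -0.40909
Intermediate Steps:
x = 9/22 (x = -18/(-44) = -18*(-1)/44 = -⅑*(-81/22) = 9/22 ≈ 0.40909)
-W(x) = -1*9/22 = -9/22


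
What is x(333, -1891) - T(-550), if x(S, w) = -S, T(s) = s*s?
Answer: -302833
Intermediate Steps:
T(s) = s²
x(333, -1891) - T(-550) = -1*333 - 1*(-550)² = -333 - 1*302500 = -333 - 302500 = -302833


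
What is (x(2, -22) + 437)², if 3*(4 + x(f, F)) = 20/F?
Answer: 203889841/1089 ≈ 1.8723e+5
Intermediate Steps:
x(f, F) = -4 + 20/(3*F) (x(f, F) = -4 + (20/F)/3 = -4 + 20/(3*F))
(x(2, -22) + 437)² = ((-4 + (20/3)/(-22)) + 437)² = ((-4 + (20/3)*(-1/22)) + 437)² = ((-4 - 10/33) + 437)² = (-142/33 + 437)² = (14279/33)² = 203889841/1089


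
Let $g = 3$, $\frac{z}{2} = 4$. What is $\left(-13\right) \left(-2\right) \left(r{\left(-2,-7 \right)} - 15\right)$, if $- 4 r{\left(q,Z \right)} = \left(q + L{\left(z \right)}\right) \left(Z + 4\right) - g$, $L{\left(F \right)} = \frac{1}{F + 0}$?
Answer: $- \frac{6513}{16} \approx -407.06$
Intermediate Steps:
$z = 8$ ($z = 2 \cdot 4 = 8$)
$L{\left(F \right)} = \frac{1}{F}$
$r{\left(q,Z \right)} = \frac{3}{4} - \frac{\left(4 + Z\right) \left(\frac{1}{8} + q\right)}{4}$ ($r{\left(q,Z \right)} = - \frac{\left(q + \frac{1}{8}\right) \left(Z + 4\right) - 3}{4} = - \frac{\left(q + \frac{1}{8}\right) \left(4 + Z\right) - 3}{4} = - \frac{\left(\frac{1}{8} + q\right) \left(4 + Z\right) - 3}{4} = - \frac{\left(4 + Z\right) \left(\frac{1}{8} + q\right) - 3}{4} = - \frac{-3 + \left(4 + Z\right) \left(\frac{1}{8} + q\right)}{4} = \frac{3}{4} - \frac{\left(4 + Z\right) \left(\frac{1}{8} + q\right)}{4}$)
$\left(-13\right) \left(-2\right) \left(r{\left(-2,-7 \right)} - 15\right) = \left(-13\right) \left(-2\right) \left(\left(\frac{5}{8} - -2 - - \frac{7}{32} - \left(- \frac{7}{4}\right) \left(-2\right)\right) - 15\right) = 26 \left(\left(\frac{5}{8} + 2 + \frac{7}{32} - \frac{7}{2}\right) - 15\right) = 26 \left(- \frac{21}{32} - 15\right) = 26 \left(- \frac{501}{32}\right) = - \frac{6513}{16}$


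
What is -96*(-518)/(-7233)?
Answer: -16576/2411 ≈ -6.8752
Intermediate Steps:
-96*(-518)/(-7233) = 49728*(-1/7233) = -16576/2411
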